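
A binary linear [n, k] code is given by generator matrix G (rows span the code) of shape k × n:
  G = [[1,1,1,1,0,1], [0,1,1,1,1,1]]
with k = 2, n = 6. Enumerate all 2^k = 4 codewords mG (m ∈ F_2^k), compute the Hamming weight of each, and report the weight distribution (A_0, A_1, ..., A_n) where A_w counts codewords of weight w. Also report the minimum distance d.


Weight distribution: A_0 = 1, A_2 = 1, A_5 = 2. Minimum distance d = 2.

Enumerate all 2^2 = 4 messages m ∈ F_2^2.
For each, compute codeword c = mG in F_2^6, then tally its weight.
  m = 00 → c = 000000, weight = 0.
  m = 10 → c = 111101, weight = 5.
  m = 01 → c = 011111, weight = 5.
  m = 11 → c = 100010, weight = 2.
Tally weights:
  weight 0: 1 codewords.
  weight 2: 1 codewords.
  weight 5: 2 codewords.
Minimum distance d = smallest w > 0 with A_w > 0 = 2.
Sanity: Σ A_w = 4 = 2^2 = 4 ✓.


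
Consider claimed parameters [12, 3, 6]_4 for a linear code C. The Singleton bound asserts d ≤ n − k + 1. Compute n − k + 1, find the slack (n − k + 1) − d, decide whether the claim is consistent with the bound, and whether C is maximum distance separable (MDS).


Singleton RHS = n − k + 1 = 10, slack = 4, bound satisfied, not MDS.

Singleton bound: d ≤ n − k + 1.
Here n = 12, k = 3, so n − k + 1 = 10.
Given d = 6, check d ≤ 10: YES.
Slack = (n − k + 1) − d = 4.
The code is NOT MDS (slack = 4 > 0).
Description: the claimed parameters are [12, 3, 6]_4; such a code would be non-MDS.


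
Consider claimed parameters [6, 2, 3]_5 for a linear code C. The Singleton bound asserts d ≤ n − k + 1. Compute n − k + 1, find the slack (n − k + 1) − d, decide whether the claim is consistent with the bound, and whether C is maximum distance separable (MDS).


Singleton RHS = n − k + 1 = 5, slack = 2, bound satisfied, not MDS.

Singleton bound: d ≤ n − k + 1.
Here n = 6, k = 2, so n − k + 1 = 5.
Given d = 3, check d ≤ 5: YES.
Slack = (n − k + 1) − d = 2.
The code is NOT MDS (slack = 2 > 0).
Description: the claimed parameters are [6, 2, 3]_5; such a code would be non-MDS.


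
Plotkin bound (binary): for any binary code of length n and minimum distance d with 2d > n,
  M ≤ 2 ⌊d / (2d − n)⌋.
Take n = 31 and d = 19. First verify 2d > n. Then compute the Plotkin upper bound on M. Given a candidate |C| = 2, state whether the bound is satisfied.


Plotkin bound M ≤ 4; given |C| = 2 ≤ bound (satisfied).

Check applicability: 2d = 38, n = 31.
2d − n = 7 > 0, so Plotkin applies.
Compute d/(2d−n) = 19/7 ≈ 2.7143.
⌊d/(2d−n)⌋ = 2.
Plotkin bound: M ≤ 2·2 = 4.
Given |C| = 2, check: satisfied.
This |C| is below the Plotkin bound.


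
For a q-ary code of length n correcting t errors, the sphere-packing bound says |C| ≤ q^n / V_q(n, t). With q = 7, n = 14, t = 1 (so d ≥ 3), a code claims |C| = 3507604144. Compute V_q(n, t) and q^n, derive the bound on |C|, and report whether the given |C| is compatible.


V_q(n, t) = 85, q^n = 678223072849, Hamming bound = 7979094974, |C| = 3507604144 ≤ bound (satisfied).

Step 1: Compute V_q(n, t) = Σ_{j=0}^1 C(n, j) (q−1)^j.
  j = 0: C(14,0)·(6)^0 = 1·1 = 1.
  j = 1: C(14,1)·(6)^1 = 14·6 = 84.
  V_q(n, t) = 1 + 84 = 85.
Step 2: q^n = 7^14 = 678223072849.
Step 3: Hamming bound ⌊q^n / V_q(n,t)⌋ = ⌊678223072849/85⌋ = 7979094974.
Step 4: Compare |C| = 3507604144 to 7979094974: satisfied.
The claimed |C| lies below the Hamming bound.


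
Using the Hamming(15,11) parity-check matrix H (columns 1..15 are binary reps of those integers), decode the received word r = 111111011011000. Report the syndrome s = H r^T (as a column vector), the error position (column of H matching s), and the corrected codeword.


s = (0, 0, 0, 1)^T, error position = 1, corrected codeword c = 011111011011000

Compute s = H r^T mod 2 one row at a time:
  s_1 = 1 + 1 + 0 + 1 + 1 + 0 + 0 + 0 = 4 ≡ 0 (mod 2).
  s_2 = 1 + 1 + 1 + 0 + 1 + 0 + 0 + 0 = 4 ≡ 0 (mod 2).
  s_3 = 1 + 1 + 1 + 0 + 0 + 1 + 0 + 0 = 4 ≡ 0 (mod 2).
  s_4 = 1 + 1 + 1 + 0 + 1 + 1 + 0 + 0 = 5 ≡ 1 (mod 2).
s = (0, 0, 0, 1)^T — this equals column 1 of H (binary 0001), so error is at position 1.
Correct: flip bit 1 of r = 111111011011000 to get c = 011111011011000.


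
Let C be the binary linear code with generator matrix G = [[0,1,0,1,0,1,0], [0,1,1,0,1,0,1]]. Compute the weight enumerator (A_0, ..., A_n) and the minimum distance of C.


Weight distribution: A_0 = 1, A_3 = 1, A_4 = 1, A_5 = 1. Minimum distance d = 3.

Enumerate all 2^2 = 4 messages m ∈ F_2^2.
For each, compute codeword c = mG in F_2^7, then tally its weight.
  m = 00 → c = 0000000, weight = 0.
  m = 10 → c = 0101010, weight = 3.
  m = 01 → c = 0110101, weight = 4.
  m = 11 → c = 0011111, weight = 5.
Tally weights:
  weight 0: 1 codewords.
  weight 3: 1 codewords.
  weight 4: 1 codewords.
  weight 5: 1 codewords.
Minimum distance d = smallest w > 0 with A_w > 0 = 3.
Sanity: Σ A_w = 4 = 2^2 = 4 ✓.


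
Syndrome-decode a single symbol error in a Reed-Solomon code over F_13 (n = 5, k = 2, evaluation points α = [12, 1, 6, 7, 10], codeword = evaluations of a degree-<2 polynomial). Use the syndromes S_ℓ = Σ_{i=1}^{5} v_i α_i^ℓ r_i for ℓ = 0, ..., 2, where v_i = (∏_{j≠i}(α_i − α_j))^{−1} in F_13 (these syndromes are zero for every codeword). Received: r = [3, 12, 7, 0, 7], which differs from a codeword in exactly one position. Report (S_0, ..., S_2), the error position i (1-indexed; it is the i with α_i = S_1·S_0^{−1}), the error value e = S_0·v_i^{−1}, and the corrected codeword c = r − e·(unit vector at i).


S = (7, 3, 5), error at position 3, error magnitude e = 5, c = [3, 12, 2, 0, 7].

Step 1: column multipliers v_i = (∏_{j≠i}(α_i − α_j))^{−1} mod 13.
  i = 1 (α = 12): (12−1)(12−6)(12−7)(12−10) = 11·6·5·2 = 660 ≡ 10, so v_1 = 10^{−1} = 4 (mod 13).
  i = 2 (α = 1): (1−12)(1−6)(1−7)(1−10) = (−11)·(−5)·(−6)·(−9) = 2970 ≡ 6, so v_2 = 6^{−1} = 11 (mod 13).
  i = 3 (α = 6): (6−12)(6−1)(6−7)(6−10) = (−6)·5·(−1)·(−4) = −120 ≡ 10, so v_3 = 10^{−1} = 4 (mod 13).
  i = 4 (α = 7): (7−12)(7−1)(7−6)(7−10) = (−5)·6·1·(−3) = 90 ≡ 12, so v_4 = 12^{−1} = 12 (mod 13).
  i = 5 (α = 10): (10−12)(10−1)(10−6)(10−7) = (−2)·9·4·3 = −216 ≡ 5, so v_5 = 5^{−1} = 8 (mod 13).
  v = [4, 11, 4, 12, 8].
Step 2: syndromes of r = [3, 12, 7, 0, 7] (all sums mod 13).
  S_0 = Σ v_i r_i = 4·3 + 11·12 + 4·7 + 12·0 + 8·7 = 228 ≡ 7.
  S_1 = Σ v_i α_i r_i = 4·12·3 + 11·1·12 + 4·6·7 + 12·7·0 + 8·10·7 = 1004 ≡ 3.
  α_i^2 mod 13 = [1, 1, 10, 10, 9].
  S_2 = Σ v_i α_i^2 r_i = 4·1·3 + 11·1·12 + 4·10·7 + 12·10·0 + 8·9·7 = 928 ≡ 5.
  S = (7, 3, 5) ≠ 0, so r is not a codeword (an error is present).
Step 3: locate the error. For a single error e at position i, S_ℓ = v_i·e·α_i^ℓ, so α_err = S_1/S_0.
  S_0^{−1} = 7^{−1} = 2 (mod 13), so α_err = 3·2 = 6 ≡ 6 = α_3. Error position i = 3.
  Consistency check: S_2/S_1 = 5·9 = 45 ≡ 6 = α_err ✓ (single-error assumption holds).
Step 4: error magnitude e = S_0/v_3 = S_0·∏_{j≠3}(α_3 − α_j) = 7·10 = 70 ≡ 5 (mod 13).
Step 5: correct position 3: c_3 = r_3 − e = 7 − 5 ≡ 2 (mod 13). Hence c = [3, 12, 2, 0, 7].
  Check: interpolating c through the α_i gives m(x) = 1 + 11·x (degree < 2) with m(α_i) = c_i for every i, so c is indeed a codeword.


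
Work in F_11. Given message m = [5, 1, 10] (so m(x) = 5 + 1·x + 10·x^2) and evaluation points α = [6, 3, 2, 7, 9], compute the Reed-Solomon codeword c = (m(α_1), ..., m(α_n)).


c = [8, 10, 3, 7, 10]

Message polynomial: m(x) = 5 + 1·x + 10·x^2 (mod 11).
For each evaluation point α_i, compute m(α_i) mod 11:
  α_1 = 6: Horner steps 10 → 6 → 8, so m(6) = 8.
  α_2 = 3: Horner steps 10 → 9 → 10, so m(3) = 10.
  α_3 = 2: Horner steps 10 → 10 → 3, so m(2) = 3.
  α_4 = 7: Horner steps 10 → 5 → 7, so m(7) = 7.
  α_5 = 9: Horner steps 10 → 3 → 10, so m(9) = 10.
Codeword c = [8, 10, 3, 7, 10] ∈ F_11^5.


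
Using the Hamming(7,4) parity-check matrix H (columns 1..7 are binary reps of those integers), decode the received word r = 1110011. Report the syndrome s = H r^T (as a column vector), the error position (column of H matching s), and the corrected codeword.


s = (0, 0, 1)^T, error position = 1, corrected codeword c = 0110011

Compute s = H r^T mod 2 one row at a time:
  s_1 = 0 + 0 + 1 + 1 = 2 ≡ 0 (mod 2).
  s_2 = 1 + 1 + 1 + 1 = 4 ≡ 0 (mod 2).
  s_3 = 1 + 1 + 0 + 1 = 3 ≡ 1 (mod 2).
s = (0, 0, 1)^T — this equals column 1 of H (binary 001), so error is at position 1.
Correct: flip bit 1 of r = 1110011 to get c = 0110011.


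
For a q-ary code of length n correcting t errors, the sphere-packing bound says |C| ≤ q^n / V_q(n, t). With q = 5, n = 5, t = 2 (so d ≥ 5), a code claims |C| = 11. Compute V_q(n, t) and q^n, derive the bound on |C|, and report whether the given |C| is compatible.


V_q(n, t) = 181, q^n = 3125, Hamming bound = 17, |C| = 11 ≤ bound (satisfied).

Step 1: Compute V_q(n, t) = Σ_{j=0}^2 C(n, j) (q−1)^j.
  j = 0: C(5,0)·(4)^0 = 1·1 = 1.
  j = 1: C(5,1)·(4)^1 = 5·4 = 20.
  j = 2: C(5,2)·(4)^2 = 10·16 = 160.
  V_q(n, t) = 1 + 20 + 160 = 181.
Step 2: q^n = 5^5 = 3125.
Step 3: Hamming bound ⌊q^n / V_q(n,t)⌋ = ⌊3125/181⌋ = 17.
Step 4: Compare |C| = 11 to 17: satisfied.
The claimed |C| lies below the Hamming bound.


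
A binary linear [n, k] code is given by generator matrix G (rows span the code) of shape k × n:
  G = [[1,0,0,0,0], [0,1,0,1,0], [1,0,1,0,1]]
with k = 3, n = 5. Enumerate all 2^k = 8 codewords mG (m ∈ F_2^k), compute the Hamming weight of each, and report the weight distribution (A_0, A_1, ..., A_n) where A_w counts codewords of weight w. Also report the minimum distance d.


Weight distribution: A_0 = 1, A_1 = 1, A_2 = 2, A_3 = 2, A_4 = 1, A_5 = 1. Minimum distance d = 1.

Enumerate all 2^3 = 8 messages m ∈ F_2^3.
For each, compute codeword c = mG in F_2^5, then tally its weight.
  m = 000 → c = 00000, weight = 0.
  m = 100 → c = 10000, weight = 1.
  m = 010 → c = 01010, weight = 2.
  m = 110 → c = 11010, weight = 3.
  m = 001 → c = 10101, weight = 3.
  m = 101 → c = 00101, weight = 2.
  m = 011 → c = 11111, weight = 5.
  m = 111 → c = 01111, weight = 4.
Tally weights:
  weight 0: 1 codewords.
  weight 1: 1 codewords.
  weight 2: 2 codewords.
  weight 3: 2 codewords.
  weight 4: 1 codewords.
  weight 5: 1 codewords.
Minimum distance d = smallest w > 0 with A_w > 0 = 1.
Sanity: Σ A_w = 8 = 2^3 = 8 ✓.


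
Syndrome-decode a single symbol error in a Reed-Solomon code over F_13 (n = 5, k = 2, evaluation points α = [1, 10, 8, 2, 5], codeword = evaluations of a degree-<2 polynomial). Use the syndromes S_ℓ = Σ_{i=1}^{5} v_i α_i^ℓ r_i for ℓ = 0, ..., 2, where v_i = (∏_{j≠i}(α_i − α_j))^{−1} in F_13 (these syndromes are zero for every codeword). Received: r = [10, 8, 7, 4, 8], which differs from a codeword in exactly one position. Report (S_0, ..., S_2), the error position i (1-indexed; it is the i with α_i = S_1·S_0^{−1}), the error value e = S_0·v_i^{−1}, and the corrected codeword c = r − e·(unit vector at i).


S = (2, 10, 11), error at position 5, error magnitude e = 9, c = [10, 8, 7, 4, 12].

Step 1: column multipliers v_i = (∏_{j≠i}(α_i − α_j))^{−1} mod 13.
  i = 1 (α = 1): (1−10)(1−8)(1−2)(1−5) = (−9)·(−7)·(−1)·(−4) = 252 ≡ 5, so v_1 = 5^{−1} = 8 (mod 13).
  i = 2 (α = 10): (10−1)(10−8)(10−2)(10−5) = 9·2·8·5 = 720 ≡ 5, so v_2 = 5^{−1} = 8 (mod 13).
  i = 3 (α = 8): (8−1)(8−10)(8−2)(8−5) = 7·(−2)·6·3 = −252 ≡ 8, so v_3 = 8^{−1} = 5 (mod 13).
  i = 4 (α = 2): (2−1)(2−10)(2−8)(2−5) = 1·(−8)·(−6)·(−3) = −144 ≡ 12, so v_4 = 12^{−1} = 12 (mod 13).
  i = 5 (α = 5): (5−1)(5−10)(5−8)(5−2) = 4·(−5)·(−3)·3 = 180 ≡ 11, so v_5 = 11^{−1} = 6 (mod 13).
  v = [8, 8, 5, 12, 6].
Step 2: syndromes of r = [10, 8, 7, 4, 8] (all sums mod 13).
  S_0 = Σ v_i r_i = 8·10 + 8·8 + 5·7 + 12·4 + 6·8 = 275 ≡ 2.
  S_1 = Σ v_i α_i r_i = 8·1·10 + 8·10·8 + 5·8·7 + 12·2·4 + 6·5·8 = 1336 ≡ 10.
  α_i^2 mod 13 = [1, 9, 12, 4, 12].
  S_2 = Σ v_i α_i^2 r_i = 8·1·10 + 8·9·8 + 5·12·7 + 12·4·4 + 6·12·8 = 1844 ≡ 11.
  S = (2, 10, 11) ≠ 0, so r is not a codeword (an error is present).
Step 3: locate the error. For a single error e at position i, S_ℓ = v_i·e·α_i^ℓ, so α_err = S_1/S_0.
  S_0^{−1} = 2^{−1} = 7 (mod 13), so α_err = 10·7 = 70 ≡ 5 = α_5. Error position i = 5.
  Consistency check: S_2/S_1 = 11·4 = 44 ≡ 5 = α_err ✓ (single-error assumption holds).
Step 4: error magnitude e = S_0/v_5 = S_0·∏_{j≠5}(α_5 − α_j) = 2·11 = 22 ≡ 9 (mod 13).
Step 5: correct position 5: c_5 = r_5 − e = 8 − 9 ≡ 12 (mod 13). Hence c = [10, 8, 7, 4, 12].
  Check: interpolating c through the α_i gives m(x) = 3 + 7·x (degree < 2) with m(α_i) = c_i for every i, so c is indeed a codeword.


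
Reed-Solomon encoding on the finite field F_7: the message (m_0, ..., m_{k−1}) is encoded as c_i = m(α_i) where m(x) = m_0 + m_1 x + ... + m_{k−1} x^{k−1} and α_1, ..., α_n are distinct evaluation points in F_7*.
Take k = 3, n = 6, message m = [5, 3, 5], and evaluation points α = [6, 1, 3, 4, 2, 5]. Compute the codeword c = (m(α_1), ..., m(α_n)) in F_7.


c = [0, 6, 3, 6, 3, 5]

Message polynomial: m(x) = 5 + 3·x + 5·x^2 (mod 7).
For each evaluation point α_i, compute m(α_i) mod 7:
  α_1 = 6: Horner steps 5 → 5 → 0, so m(6) = 0.
  α_2 = 1: Horner steps 5 → 1 → 6, so m(1) = 6.
  α_3 = 3: Horner steps 5 → 4 → 3, so m(3) = 3.
  α_4 = 4: Horner steps 5 → 2 → 6, so m(4) = 6.
  α_5 = 2: Horner steps 5 → 6 → 3, so m(2) = 3.
  α_6 = 5: Horner steps 5 → 0 → 5, so m(5) = 5.
Codeword c = [0, 6, 3, 6, 3, 5] ∈ F_7^6.


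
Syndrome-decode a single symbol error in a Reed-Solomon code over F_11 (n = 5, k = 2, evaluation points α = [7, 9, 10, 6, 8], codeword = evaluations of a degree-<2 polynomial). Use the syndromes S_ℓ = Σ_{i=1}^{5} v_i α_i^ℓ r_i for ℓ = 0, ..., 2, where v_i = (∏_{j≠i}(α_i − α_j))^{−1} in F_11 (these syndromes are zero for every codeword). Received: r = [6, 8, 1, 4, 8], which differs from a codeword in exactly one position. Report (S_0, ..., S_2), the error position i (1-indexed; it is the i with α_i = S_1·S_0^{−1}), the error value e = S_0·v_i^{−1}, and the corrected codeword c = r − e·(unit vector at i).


S = (4, 3, 5), error at position 2, error magnitude e = 9, c = [6, 10, 1, 4, 8].

Step 1: column multipliers v_i = (∏_{j≠i}(α_i − α_j))^{−1} mod 11.
  i = 1 (α = 7): (7−9)(7−10)(7−6)(7−8) = (−2)·(−3)·1·(−1) = −6 ≡ 5, so v_1 = 5^{−1} = 9 (mod 11).
  i = 2 (α = 9): (9−7)(9−10)(9−6)(9−8) = 2·(−1)·3·1 = −6 ≡ 5, so v_2 = 5^{−1} = 9 (mod 11).
  i = 3 (α = 10): (10−7)(10−9)(10−6)(10−8) = 3·1·4·2 = 24 ≡ 2, so v_3 = 2^{−1} = 6 (mod 11).
  i = 4 (α = 6): (6−7)(6−9)(6−10)(6−8) = (−1)·(−3)·(−4)·(−2) = 24 ≡ 2, so v_4 = 2^{−1} = 6 (mod 11).
  i = 5 (α = 8): (8−7)(8−9)(8−10)(8−6) = 1·(−1)·(−2)·2 = 4 ≡ 4, so v_5 = 4^{−1} = 3 (mod 11).
  v = [9, 9, 6, 6, 3].
Step 2: syndromes of r = [6, 8, 1, 4, 8] (all sums mod 11).
  S_0 = Σ v_i r_i = 9·6 + 9·8 + 6·1 + 6·4 + 3·8 = 180 ≡ 4.
  S_1 = Σ v_i α_i r_i = 9·7·6 + 9·9·8 + 6·10·1 + 6·6·4 + 3·8·8 = 1422 ≡ 3.
  α_i^2 mod 11 = [5, 4, 1, 3, 9].
  S_2 = Σ v_i α_i^2 r_i = 9·5·6 + 9·4·8 + 6·1·1 + 6·3·4 + 3·9·8 = 852 ≡ 5.
  S = (4, 3, 5) ≠ 0, so r is not a codeword (an error is present).
Step 3: locate the error. For a single error e at position i, S_ℓ = v_i·e·α_i^ℓ, so α_err = S_1/S_0.
  S_0^{−1} = 4^{−1} = 3 (mod 11), so α_err = 3·3 = 9 ≡ 9 = α_2. Error position i = 2.
  Consistency check: S_2/S_1 = 5·4 = 20 ≡ 9 = α_err ✓ (single-error assumption holds).
Step 4: error magnitude e = S_0/v_2 = S_0·∏_{j≠2}(α_2 − α_j) = 4·5 = 20 ≡ 9 (mod 11).
Step 5: correct position 2: c_2 = r_2 − e = 8 − 9 ≡ 10 (mod 11). Hence c = [6, 10, 1, 4, 8].
  Check: interpolating c through the α_i gives m(x) = 3 + 2·x (degree < 2) with m(α_i) = c_i for every i, so c is indeed a codeword.


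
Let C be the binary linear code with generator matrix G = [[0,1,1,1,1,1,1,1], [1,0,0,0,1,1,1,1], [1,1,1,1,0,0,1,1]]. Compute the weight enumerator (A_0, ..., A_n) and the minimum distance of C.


Weight distribution: A_0 = 1, A_2 = 1, A_3 = 1, A_4 = 1, A_5 = 2, A_6 = 1, A_7 = 1. Minimum distance d = 2.

Enumerate all 2^3 = 8 messages m ∈ F_2^3.
For each, compute codeword c = mG in F_2^8, then tally its weight.
  m = 000 → c = 00000000, weight = 0.
  m = 100 → c = 01111111, weight = 7.
  m = 010 → c = 10001111, weight = 5.
  m = 110 → c = 11110000, weight = 4.
  m = 001 → c = 11110011, weight = 6.
  m = 101 → c = 10001100, weight = 3.
  m = 011 → c = 01111100, weight = 5.
  m = 111 → c = 00000011, weight = 2.
Tally weights:
  weight 0: 1 codewords.
  weight 2: 1 codewords.
  weight 3: 1 codewords.
  weight 4: 1 codewords.
  weight 5: 2 codewords.
  weight 6: 1 codewords.
  weight 7: 1 codewords.
Minimum distance d = smallest w > 0 with A_w > 0 = 2.
Sanity: Σ A_w = 8 = 2^3 = 8 ✓.


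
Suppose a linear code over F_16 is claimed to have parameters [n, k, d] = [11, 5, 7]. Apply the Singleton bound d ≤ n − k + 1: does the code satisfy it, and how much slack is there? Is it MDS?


Singleton RHS = n − k + 1 = 7, slack = 0, bound satisfied, MDS.

Singleton bound: d ≤ n − k + 1.
Here n = 11, k = 5, so n − k + 1 = 7.
Given d = 7, check d ≤ 7: YES.
Slack = (n − k + 1) − d = 0.
The code is MDS (slack = 0).
Description: the claimed parameters are [11, 5, 7]_16; such a code would be MDS (meets Singleton bound).


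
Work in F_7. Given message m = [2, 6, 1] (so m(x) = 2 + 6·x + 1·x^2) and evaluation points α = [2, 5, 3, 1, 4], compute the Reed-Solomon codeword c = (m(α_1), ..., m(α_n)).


c = [4, 1, 1, 2, 0]

Message polynomial: m(x) = 2 + 6·x + 1·x^2 (mod 7).
For each evaluation point α_i, compute m(α_i) mod 7:
  α_1 = 2: Horner steps 1 → 1 → 4, so m(2) = 4.
  α_2 = 5: Horner steps 1 → 4 → 1, so m(5) = 1.
  α_3 = 3: Horner steps 1 → 2 → 1, so m(3) = 1.
  α_4 = 1: Horner steps 1 → 0 → 2, so m(1) = 2.
  α_5 = 4: Horner steps 1 → 3 → 0, so m(4) = 0.
Codeword c = [4, 1, 1, 2, 0] ∈ F_7^5.


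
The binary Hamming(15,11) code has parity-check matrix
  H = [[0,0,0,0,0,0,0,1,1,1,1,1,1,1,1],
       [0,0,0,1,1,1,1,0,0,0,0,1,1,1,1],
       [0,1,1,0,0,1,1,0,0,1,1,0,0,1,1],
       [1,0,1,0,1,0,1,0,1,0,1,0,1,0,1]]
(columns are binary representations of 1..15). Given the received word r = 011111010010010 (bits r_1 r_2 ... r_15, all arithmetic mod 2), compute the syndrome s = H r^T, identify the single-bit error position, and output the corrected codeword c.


s = (1, 0, 1, 1)^T, error position = 11, corrected codeword c = 011111010000010

Compute s = H r^T mod 2 one row at a time:
  s_1 = 1 + 0 + 0 + 1 + 0 + 0 + 1 + 0 = 3 ≡ 1 (mod 2).
  s_2 = 1 + 1 + 1 + 0 + 0 + 0 + 1 + 0 = 4 ≡ 0 (mod 2).
  s_3 = 1 + 1 + 1 + 0 + 0 + 1 + 1 + 0 = 5 ≡ 1 (mod 2).
  s_4 = 0 + 1 + 1 + 0 + 0 + 1 + 0 + 0 = 3 ≡ 1 (mod 2).
s = (1, 0, 1, 1)^T — this equals column 11 of H (binary 1011), so error is at position 11.
Correct: flip bit 11 of r = 011111010010010 to get c = 011111010000010.


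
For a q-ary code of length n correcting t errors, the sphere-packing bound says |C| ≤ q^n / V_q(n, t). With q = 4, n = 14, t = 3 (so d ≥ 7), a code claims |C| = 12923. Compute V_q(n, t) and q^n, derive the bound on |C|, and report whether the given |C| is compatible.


V_q(n, t) = 10690, q^n = 268435456, Hamming bound = 25110, |C| = 12923 ≤ bound (satisfied).

Step 1: Compute V_q(n, t) = Σ_{j=0}^3 C(n, j) (q−1)^j.
  j = 0: C(14,0)·(3)^0 = 1·1 = 1.
  j = 1: C(14,1)·(3)^1 = 14·3 = 42.
  j = 2: C(14,2)·(3)^2 = 91·9 = 819.
  j = 3: C(14,3)·(3)^3 = 364·27 = 9828.
  V_q(n, t) = 1 + 42 + 819 + 9828 = 10690.
Step 2: q^n = 4^14 = 268435456.
Step 3: Hamming bound ⌊q^n / V_q(n,t)⌋ = ⌊268435456/10690⌋ = 25110.
Step 4: Compare |C| = 12923 to 25110: satisfied.
The claimed |C| lies below the Hamming bound.


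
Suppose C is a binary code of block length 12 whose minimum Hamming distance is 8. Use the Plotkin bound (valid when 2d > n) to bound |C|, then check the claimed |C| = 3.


Plotkin bound M ≤ 4; given |C| = 3 ≤ bound (satisfied).

Check applicability: 2d = 16, n = 12.
2d − n = 4 > 0, so Plotkin applies.
Compute d/(2d−n) = 8/4 ≈ 2.0000.
⌊d/(2d−n)⌋ = 2.
Plotkin bound: M ≤ 2·2 = 4.
Given |C| = 3, check: satisfied.
This |C| is below the Plotkin bound.


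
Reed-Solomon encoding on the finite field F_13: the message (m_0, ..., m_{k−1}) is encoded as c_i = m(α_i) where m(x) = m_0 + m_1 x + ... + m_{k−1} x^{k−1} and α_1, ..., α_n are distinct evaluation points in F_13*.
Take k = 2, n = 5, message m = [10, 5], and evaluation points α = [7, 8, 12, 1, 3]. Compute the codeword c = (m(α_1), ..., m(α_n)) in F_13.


c = [6, 11, 5, 2, 12]

Message polynomial: m(x) = 10 + 5·x (mod 13).
For each evaluation point α_i, compute m(α_i) mod 13:
  α_1 = 7: Horner steps 5 → 6, so m(7) = 6.
  α_2 = 8: Horner steps 5 → 11, so m(8) = 11.
  α_3 = 12: Horner steps 5 → 5, so m(12) = 5.
  α_4 = 1: Horner steps 5 → 2, so m(1) = 2.
  α_5 = 3: Horner steps 5 → 12, so m(3) = 12.
Codeword c = [6, 11, 5, 2, 12] ∈ F_13^5.


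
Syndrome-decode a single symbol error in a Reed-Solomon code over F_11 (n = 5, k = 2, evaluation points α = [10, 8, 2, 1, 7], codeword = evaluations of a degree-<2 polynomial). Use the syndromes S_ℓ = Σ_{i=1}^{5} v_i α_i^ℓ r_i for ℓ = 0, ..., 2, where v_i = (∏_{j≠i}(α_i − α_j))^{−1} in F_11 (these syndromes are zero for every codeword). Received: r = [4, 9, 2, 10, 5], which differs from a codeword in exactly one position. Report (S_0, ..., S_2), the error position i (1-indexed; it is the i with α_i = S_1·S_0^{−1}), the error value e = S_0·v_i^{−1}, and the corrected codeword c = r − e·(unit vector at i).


S = (5, 2, 3), error at position 5, error magnitude e = 10, c = [4, 9, 2, 10, 6].

Step 1: column multipliers v_i = (∏_{j≠i}(α_i − α_j))^{−1} mod 11.
  i = 1 (α = 10): (10−8)(10−2)(10−1)(10−7) = 2·8·9·3 = 432 ≡ 3, so v_1 = 3^{−1} = 4 (mod 11).
  i = 2 (α = 8): (8−10)(8−2)(8−1)(8−7) = (−2)·6·7·1 = −84 ≡ 4, so v_2 = 4^{−1} = 3 (mod 11).
  i = 3 (α = 2): (2−10)(2−8)(2−1)(2−7) = (−8)·(−6)·1·(−5) = −240 ≡ 2, so v_3 = 2^{−1} = 6 (mod 11).
  i = 4 (α = 1): (1−10)(1−8)(1−2)(1−7) = (−9)·(−7)·(−1)·(−6) = 378 ≡ 4, so v_4 = 4^{−1} = 3 (mod 11).
  i = 5 (α = 7): (7−10)(7−8)(7−2)(7−1) = (−3)·(−1)·5·6 = 90 ≡ 2, so v_5 = 2^{−1} = 6 (mod 11).
  v = [4, 3, 6, 3, 6].
Step 2: syndromes of r = [4, 9, 2, 10, 5] (all sums mod 11).
  S_0 = Σ v_i r_i = 4·4 + 3·9 + 6·2 + 3·10 + 6·5 = 115 ≡ 5.
  S_1 = Σ v_i α_i r_i = 4·10·4 + 3·8·9 + 6·2·2 + 3·1·10 + 6·7·5 = 640 ≡ 2.
  α_i^2 mod 11 = [1, 9, 4, 1, 5].
  S_2 = Σ v_i α_i^2 r_i = 4·1·4 + 3·9·9 + 6·4·2 + 3·1·10 + 6·5·5 = 487 ≡ 3.
  S = (5, 2, 3) ≠ 0, so r is not a codeword (an error is present).
Step 3: locate the error. For a single error e at position i, S_ℓ = v_i·e·α_i^ℓ, so α_err = S_1/S_0.
  S_0^{−1} = 5^{−1} = 9 (mod 11), so α_err = 2·9 = 18 ≡ 7 = α_5. Error position i = 5.
  Consistency check: S_2/S_1 = 3·6 = 18 ≡ 7 = α_err ✓ (single-error assumption holds).
Step 4: error magnitude e = S_0/v_5 = S_0·∏_{j≠5}(α_5 − α_j) = 5·2 = 10 ≡ 10 (mod 11).
Step 5: correct position 5: c_5 = r_5 − e = 5 − 10 ≡ 6 (mod 11). Hence c = [4, 9, 2, 10, 6].
  Check: interpolating c through the α_i gives m(x) = 7 + 3·x (degree < 2) with m(α_i) = c_i for every i, so c is indeed a codeword.


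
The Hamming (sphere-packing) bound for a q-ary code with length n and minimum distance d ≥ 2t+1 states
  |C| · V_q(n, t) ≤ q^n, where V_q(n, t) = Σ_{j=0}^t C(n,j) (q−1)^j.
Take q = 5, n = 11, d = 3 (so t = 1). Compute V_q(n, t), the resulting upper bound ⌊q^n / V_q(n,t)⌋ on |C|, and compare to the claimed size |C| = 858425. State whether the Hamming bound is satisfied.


V_q(n, t) = 45, q^n = 48828125, Hamming bound = 1085069, |C| = 858425 ≤ bound (satisfied).

Step 1: Compute V_q(n, t) = Σ_{j=0}^1 C(n, j) (q−1)^j.
  j = 0: C(11,0)·(4)^0 = 1·1 = 1.
  j = 1: C(11,1)·(4)^1 = 11·4 = 44.
  V_q(n, t) = 1 + 44 = 45.
Step 2: q^n = 5^11 = 48828125.
Step 3: Hamming bound ⌊q^n / V_q(n,t)⌋ = ⌊48828125/45⌋ = 1085069.
Step 4: Compare |C| = 858425 to 1085069: satisfied.
The claimed |C| lies below the Hamming bound.


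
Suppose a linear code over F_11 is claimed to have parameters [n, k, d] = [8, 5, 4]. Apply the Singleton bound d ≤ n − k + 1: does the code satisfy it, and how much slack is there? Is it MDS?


Singleton RHS = n − k + 1 = 4, slack = 0, bound satisfied, MDS.

Singleton bound: d ≤ n − k + 1.
Here n = 8, k = 5, so n − k + 1 = 4.
Given d = 4, check d ≤ 4: YES.
Slack = (n − k + 1) − d = 0.
The code is MDS (slack = 0).
Description: the claimed parameters are [8, 5, 4]_11; such a code would be MDS (meets Singleton bound).


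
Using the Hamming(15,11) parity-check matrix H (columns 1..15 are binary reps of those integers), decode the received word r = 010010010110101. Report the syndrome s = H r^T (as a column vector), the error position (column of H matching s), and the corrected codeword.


s = (1, 1, 0, 0)^T, error position = 12, corrected codeword c = 010010010111101

Compute s = H r^T mod 2 one row at a time:
  s_1 = 1 + 0 + 1 + 1 + 0 + 1 + 0 + 1 = 5 ≡ 1 (mod 2).
  s_2 = 0 + 1 + 0 + 0 + 0 + 1 + 0 + 1 = 3 ≡ 1 (mod 2).
  s_3 = 1 + 0 + 0 + 0 + 1 + 1 + 0 + 1 = 4 ≡ 0 (mod 2).
  s_4 = 0 + 0 + 1 + 0 + 0 + 1 + 1 + 1 = 4 ≡ 0 (mod 2).
s = (1, 1, 0, 0)^T — this equals column 12 of H (binary 1100), so error is at position 12.
Correct: flip bit 12 of r = 010010010110101 to get c = 010010010111101.


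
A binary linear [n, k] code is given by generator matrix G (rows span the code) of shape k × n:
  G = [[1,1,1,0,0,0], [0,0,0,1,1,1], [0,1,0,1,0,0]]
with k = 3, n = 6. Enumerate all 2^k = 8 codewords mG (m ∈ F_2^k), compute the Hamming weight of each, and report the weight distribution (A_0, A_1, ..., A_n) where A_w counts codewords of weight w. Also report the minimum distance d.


Weight distribution: A_0 = 1, A_2 = 1, A_3 = 4, A_4 = 1, A_6 = 1. Minimum distance d = 2.

Enumerate all 2^3 = 8 messages m ∈ F_2^3.
For each, compute codeword c = mG in F_2^6, then tally its weight.
  m = 000 → c = 000000, weight = 0.
  m = 100 → c = 111000, weight = 3.
  m = 010 → c = 000111, weight = 3.
  m = 110 → c = 111111, weight = 6.
  m = 001 → c = 010100, weight = 2.
  m = 101 → c = 101100, weight = 3.
  m = 011 → c = 010011, weight = 3.
  m = 111 → c = 101011, weight = 4.
Tally weights:
  weight 0: 1 codewords.
  weight 2: 1 codewords.
  weight 3: 4 codewords.
  weight 4: 1 codewords.
  weight 6: 1 codewords.
Minimum distance d = smallest w > 0 with A_w > 0 = 2.
Sanity: Σ A_w = 8 = 2^3 = 8 ✓.


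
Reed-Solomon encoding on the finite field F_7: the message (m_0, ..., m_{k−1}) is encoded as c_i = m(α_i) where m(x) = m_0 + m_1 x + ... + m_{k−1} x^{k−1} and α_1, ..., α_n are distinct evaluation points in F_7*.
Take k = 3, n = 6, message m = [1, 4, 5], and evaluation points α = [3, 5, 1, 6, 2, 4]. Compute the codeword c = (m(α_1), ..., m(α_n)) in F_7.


c = [2, 6, 3, 2, 1, 6]

Message polynomial: m(x) = 1 + 4·x + 5·x^2 (mod 7).
For each evaluation point α_i, compute m(α_i) mod 7:
  α_1 = 3: Horner steps 5 → 5 → 2, so m(3) = 2.
  α_2 = 5: Horner steps 5 → 1 → 6, so m(5) = 6.
  α_3 = 1: Horner steps 5 → 2 → 3, so m(1) = 3.
  α_4 = 6: Horner steps 5 → 6 → 2, so m(6) = 2.
  α_5 = 2: Horner steps 5 → 0 → 1, so m(2) = 1.
  α_6 = 4: Horner steps 5 → 3 → 6, so m(4) = 6.
Codeword c = [2, 6, 3, 2, 1, 6] ∈ F_7^6.


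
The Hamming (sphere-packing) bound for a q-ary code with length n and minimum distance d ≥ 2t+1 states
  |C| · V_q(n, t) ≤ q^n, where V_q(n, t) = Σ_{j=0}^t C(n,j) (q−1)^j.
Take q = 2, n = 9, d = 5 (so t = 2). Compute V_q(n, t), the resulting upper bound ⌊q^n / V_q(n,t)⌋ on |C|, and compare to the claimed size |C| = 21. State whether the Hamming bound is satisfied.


V_q(n, t) = 46, q^n = 512, Hamming bound = 11, |C| = 21 > bound (violated).

Step 1: Compute V_q(n, t) = Σ_{j=0}^2 C(n, j) (q−1)^j.
  j = 0: C(9,0)·(1)^0 = 1·1 = 1.
  j = 1: C(9,1)·(1)^1 = 9·1 = 9.
  j = 2: C(9,2)·(1)^2 = 36·1 = 36.
  V_q(n, t) = 1 + 9 + 36 = 46.
Step 2: q^n = 2^9 = 512.
Step 3: Hamming bound ⌊q^n / V_q(n,t)⌋ = ⌊512/46⌋ = 11.
Step 4: Compare |C| = 21 to 11: violated.
The claimed |C| lies above the Hamming bound, so no 2-ary code of length 9 with d ≥ 5 can have 21 codewords.


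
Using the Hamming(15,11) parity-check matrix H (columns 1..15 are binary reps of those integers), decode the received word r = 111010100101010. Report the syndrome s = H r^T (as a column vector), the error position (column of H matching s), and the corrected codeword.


s = (1, 0, 1, 0)^T, error position = 10, corrected codeword c = 111010100001010

Compute s = H r^T mod 2 one row at a time:
  s_1 = 0 + 0 + 1 + 0 + 1 + 0 + 1 + 0 = 3 ≡ 1 (mod 2).
  s_2 = 0 + 1 + 0 + 1 + 1 + 0 + 1 + 0 = 4 ≡ 0 (mod 2).
  s_3 = 1 + 1 + 0 + 1 + 1 + 0 + 1 + 0 = 5 ≡ 1 (mod 2).
  s_4 = 1 + 1 + 1 + 1 + 0 + 0 + 0 + 0 = 4 ≡ 0 (mod 2).
s = (1, 0, 1, 0)^T — this equals column 10 of H (binary 1010), so error is at position 10.
Correct: flip bit 10 of r = 111010100101010 to get c = 111010100001010.


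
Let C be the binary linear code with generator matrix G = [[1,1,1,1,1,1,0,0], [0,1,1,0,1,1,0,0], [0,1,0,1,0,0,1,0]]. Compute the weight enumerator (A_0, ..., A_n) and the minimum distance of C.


Weight distribution: A_0 = 1, A_2 = 1, A_3 = 2, A_4 = 1, A_5 = 2, A_6 = 1. Minimum distance d = 2.

Enumerate all 2^3 = 8 messages m ∈ F_2^3.
For each, compute codeword c = mG in F_2^8, then tally its weight.
  m = 000 → c = 00000000, weight = 0.
  m = 100 → c = 11111100, weight = 6.
  m = 010 → c = 01101100, weight = 4.
  m = 110 → c = 10010000, weight = 2.
  m = 001 → c = 01010010, weight = 3.
  m = 101 → c = 10101110, weight = 5.
  m = 011 → c = 00111110, weight = 5.
  m = 111 → c = 11000010, weight = 3.
Tally weights:
  weight 0: 1 codewords.
  weight 2: 1 codewords.
  weight 3: 2 codewords.
  weight 4: 1 codewords.
  weight 5: 2 codewords.
  weight 6: 1 codewords.
Minimum distance d = smallest w > 0 with A_w > 0 = 2.
Sanity: Σ A_w = 8 = 2^3 = 8 ✓.


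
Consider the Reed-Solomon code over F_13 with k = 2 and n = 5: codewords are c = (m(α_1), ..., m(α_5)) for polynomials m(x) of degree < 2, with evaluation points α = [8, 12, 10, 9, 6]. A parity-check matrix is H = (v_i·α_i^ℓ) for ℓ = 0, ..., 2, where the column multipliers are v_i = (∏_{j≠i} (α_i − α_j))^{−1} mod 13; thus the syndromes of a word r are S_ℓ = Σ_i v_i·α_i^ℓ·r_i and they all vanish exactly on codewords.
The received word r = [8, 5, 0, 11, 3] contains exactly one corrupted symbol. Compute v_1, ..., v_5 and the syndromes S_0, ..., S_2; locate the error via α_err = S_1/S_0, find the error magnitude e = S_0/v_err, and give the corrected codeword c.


S = (8, 7, 11), error at position 4, error magnitude e = 7, c = [8, 5, 0, 4, 3].

Step 1: column multipliers v_i = (∏_{j≠i}(α_i − α_j))^{−1} mod 13.
  i = 1 (α = 8): (8−12)(8−10)(8−9)(8−6) = (−4)·(−2)·(−1)·2 = −16 ≡ 10, so v_1 = 10^{−1} = 4 (mod 13).
  i = 2 (α = 12): (12−8)(12−10)(12−9)(12−6) = 4·2·3·6 = 144 ≡ 1, so v_2 = 1^{−1} = 1 (mod 13).
  i = 3 (α = 10): (10−8)(10−12)(10−9)(10−6) = 2·(−2)·1·4 = −16 ≡ 10, so v_3 = 10^{−1} = 4 (mod 13).
  i = 4 (α = 9): (9−8)(9−12)(9−10)(9−6) = 1·(−3)·(−1)·3 = 9 ≡ 9, so v_4 = 9^{−1} = 3 (mod 13).
  i = 5 (α = 6): (6−8)(6−12)(6−10)(6−9) = (−2)·(−6)·(−4)·(−3) = 144 ≡ 1, so v_5 = 1^{−1} = 1 (mod 13).
  v = [4, 1, 4, 3, 1].
Step 2: syndromes of r = [8, 5, 0, 11, 3] (all sums mod 13).
  S_0 = Σ v_i r_i = 4·8 + 1·5 + 4·0 + 3·11 + 1·3 = 73 ≡ 8.
  S_1 = Σ v_i α_i r_i = 4·8·8 + 1·12·5 + 4·10·0 + 3·9·11 + 1·6·3 = 631 ≡ 7.
  α_i^2 mod 13 = [12, 1, 9, 3, 10].
  S_2 = Σ v_i α_i^2 r_i = 4·12·8 + 1·1·5 + 4·9·0 + 3·3·11 + 1·10·3 = 518 ≡ 11.
  S = (8, 7, 11) ≠ 0, so r is not a codeword (an error is present).
Step 3: locate the error. For a single error e at position i, S_ℓ = v_i·e·α_i^ℓ, so α_err = S_1/S_0.
  S_0^{−1} = 8^{−1} = 5 (mod 13), so α_err = 7·5 = 35 ≡ 9 = α_4. Error position i = 4.
  Consistency check: S_2/S_1 = 11·2 = 22 ≡ 9 = α_err ✓ (single-error assumption holds).
Step 4: error magnitude e = S_0/v_4 = S_0·∏_{j≠4}(α_4 − α_j) = 8·9 = 72 ≡ 7 (mod 13).
Step 5: correct position 4: c_4 = r_4 − e = 11 − 7 ≡ 4 (mod 13). Hence c = [8, 5, 0, 4, 3].
  Check: interpolating c through the α_i gives m(x) = 1 + 9·x (degree < 2) with m(α_i) = c_i for every i, so c is indeed a codeword.


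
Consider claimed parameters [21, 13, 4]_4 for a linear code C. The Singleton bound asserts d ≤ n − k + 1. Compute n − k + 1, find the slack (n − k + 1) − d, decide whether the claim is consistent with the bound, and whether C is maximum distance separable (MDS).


Singleton RHS = n − k + 1 = 9, slack = 5, bound satisfied, not MDS.

Singleton bound: d ≤ n − k + 1.
Here n = 21, k = 13, so n − k + 1 = 9.
Given d = 4, check d ≤ 9: YES.
Slack = (n − k + 1) − d = 5.
The code is NOT MDS (slack = 5 > 0).
Description: the claimed parameters are [21, 13, 4]_4; such a code would be non-MDS.


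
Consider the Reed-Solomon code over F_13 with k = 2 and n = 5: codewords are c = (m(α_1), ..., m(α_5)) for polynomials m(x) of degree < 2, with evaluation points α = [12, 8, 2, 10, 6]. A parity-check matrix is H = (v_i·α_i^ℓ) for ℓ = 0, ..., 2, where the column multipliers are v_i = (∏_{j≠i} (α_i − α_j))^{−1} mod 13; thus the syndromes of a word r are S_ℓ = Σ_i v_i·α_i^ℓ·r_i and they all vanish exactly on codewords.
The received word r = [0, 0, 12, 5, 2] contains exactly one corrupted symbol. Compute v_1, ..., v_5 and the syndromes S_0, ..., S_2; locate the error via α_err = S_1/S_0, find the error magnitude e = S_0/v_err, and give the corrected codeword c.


S = (11, 10, 2), error at position 2, error magnitude e = 3, c = [0, 10, 12, 5, 2].

Step 1: column multipliers v_i = (∏_{j≠i}(α_i − α_j))^{−1} mod 13.
  i = 1 (α = 12): (12−8)(12−2)(12−10)(12−6) = 4·10·2·6 = 480 ≡ 12, so v_1 = 12^{−1} = 12 (mod 13).
  i = 2 (α = 8): (8−12)(8−2)(8−10)(8−6) = (−4)·6·(−2)·2 = 96 ≡ 5, so v_2 = 5^{−1} = 8 (mod 13).
  i = 3 (α = 2): (2−12)(2−8)(2−10)(2−6) = (−10)·(−6)·(−8)·(−4) = 1920 ≡ 9, so v_3 = 9^{−1} = 3 (mod 13).
  i = 4 (α = 10): (10−12)(10−8)(10−2)(10−6) = (−2)·2·8·4 = −128 ≡ 2, so v_4 = 2^{−1} = 7 (mod 13).
  i = 5 (α = 6): (6−12)(6−8)(6−2)(6−10) = (−6)·(−2)·4·(−4) = −192 ≡ 3, so v_5 = 3^{−1} = 9 (mod 13).
  v = [12, 8, 3, 7, 9].
Step 2: syndromes of r = [0, 0, 12, 5, 2] (all sums mod 13).
  S_0 = Σ v_i r_i = 12·0 + 8·0 + 3·12 + 7·5 + 9·2 = 89 ≡ 11.
  S_1 = Σ v_i α_i r_i = 12·12·0 + 8·8·0 + 3·2·12 + 7·10·5 + 9·6·2 = 530 ≡ 10.
  α_i^2 mod 13 = [1, 12, 4, 9, 10].
  S_2 = Σ v_i α_i^2 r_i = 12·1·0 + 8·12·0 + 3·4·12 + 7·9·5 + 9·10·2 = 639 ≡ 2.
  S = (11, 10, 2) ≠ 0, so r is not a codeword (an error is present).
Step 3: locate the error. For a single error e at position i, S_ℓ = v_i·e·α_i^ℓ, so α_err = S_1/S_0.
  S_0^{−1} = 11^{−1} = 6 (mod 13), so α_err = 10·6 = 60 ≡ 8 = α_2. Error position i = 2.
  Consistency check: S_2/S_1 = 2·4 = 8 ≡ 8 = α_err ✓ (single-error assumption holds).
Step 4: error magnitude e = S_0/v_2 = S_0·∏_{j≠2}(α_2 − α_j) = 11·5 = 55 ≡ 3 (mod 13).
Step 5: correct position 2: c_2 = r_2 − e = 0 − 3 ≡ 10 (mod 13). Hence c = [0, 10, 12, 5, 2].
  Check: interpolating c through the α_i gives m(x) = 4 + 4·x (degree < 2) with m(α_i) = c_i for every i, so c is indeed a codeword.


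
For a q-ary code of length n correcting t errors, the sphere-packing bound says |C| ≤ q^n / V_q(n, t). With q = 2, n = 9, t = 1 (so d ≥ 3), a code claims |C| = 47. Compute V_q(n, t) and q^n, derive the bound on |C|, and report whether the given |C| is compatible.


V_q(n, t) = 10, q^n = 512, Hamming bound = 51, |C| = 47 ≤ bound (satisfied).

Step 1: Compute V_q(n, t) = Σ_{j=0}^1 C(n, j) (q−1)^j.
  j = 0: C(9,0)·(1)^0 = 1·1 = 1.
  j = 1: C(9,1)·(1)^1 = 9·1 = 9.
  V_q(n, t) = 1 + 9 = 10.
Step 2: q^n = 2^9 = 512.
Step 3: Hamming bound ⌊q^n / V_q(n,t)⌋ = ⌊512/10⌋ = 51.
Step 4: Compare |C| = 47 to 51: satisfied.
The claimed |C| lies below the Hamming bound.


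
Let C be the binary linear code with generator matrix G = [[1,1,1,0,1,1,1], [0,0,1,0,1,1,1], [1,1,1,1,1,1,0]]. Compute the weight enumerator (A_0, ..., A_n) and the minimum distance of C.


Weight distribution: A_0 = 1, A_2 = 2, A_4 = 3, A_6 = 2. Minimum distance d = 2.

Enumerate all 2^3 = 8 messages m ∈ F_2^3.
For each, compute codeword c = mG in F_2^7, then tally its weight.
  m = 000 → c = 0000000, weight = 0.
  m = 100 → c = 1110111, weight = 6.
  m = 010 → c = 0010111, weight = 4.
  m = 110 → c = 1100000, weight = 2.
  m = 001 → c = 1111110, weight = 6.
  m = 101 → c = 0001001, weight = 2.
  m = 011 → c = 1101001, weight = 4.
  m = 111 → c = 0011110, weight = 4.
Tally weights:
  weight 0: 1 codewords.
  weight 2: 2 codewords.
  weight 4: 3 codewords.
  weight 6: 2 codewords.
Minimum distance d = smallest w > 0 with A_w > 0 = 2.
Sanity: Σ A_w = 8 = 2^3 = 8 ✓.


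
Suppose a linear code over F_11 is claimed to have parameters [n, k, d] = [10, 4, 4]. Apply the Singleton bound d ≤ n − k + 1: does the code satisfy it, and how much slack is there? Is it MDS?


Singleton RHS = n − k + 1 = 7, slack = 3, bound satisfied, not MDS.

Singleton bound: d ≤ n − k + 1.
Here n = 10, k = 4, so n − k + 1 = 7.
Given d = 4, check d ≤ 7: YES.
Slack = (n − k + 1) − d = 3.
The code is NOT MDS (slack = 3 > 0).
Description: the claimed parameters are [10, 4, 4]_11; such a code would be non-MDS.


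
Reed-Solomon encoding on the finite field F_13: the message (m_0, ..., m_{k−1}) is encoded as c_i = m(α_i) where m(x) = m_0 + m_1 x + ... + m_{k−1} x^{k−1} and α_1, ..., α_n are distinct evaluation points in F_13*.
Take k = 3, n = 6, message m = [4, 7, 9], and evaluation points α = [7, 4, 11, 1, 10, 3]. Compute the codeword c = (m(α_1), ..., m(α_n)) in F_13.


c = [0, 7, 0, 7, 12, 2]

Message polynomial: m(x) = 4 + 7·x + 9·x^2 (mod 13).
For each evaluation point α_i, compute m(α_i) mod 13:
  α_1 = 7: Horner steps 9 → 5 → 0, so m(7) = 0.
  α_2 = 4: Horner steps 9 → 4 → 7, so m(4) = 7.
  α_3 = 11: Horner steps 9 → 2 → 0, so m(11) = 0.
  α_4 = 1: Horner steps 9 → 3 → 7, so m(1) = 7.
  α_5 = 10: Horner steps 9 → 6 → 12, so m(10) = 12.
  α_6 = 3: Horner steps 9 → 8 → 2, so m(3) = 2.
Codeword c = [0, 7, 0, 7, 12, 2] ∈ F_13^6.


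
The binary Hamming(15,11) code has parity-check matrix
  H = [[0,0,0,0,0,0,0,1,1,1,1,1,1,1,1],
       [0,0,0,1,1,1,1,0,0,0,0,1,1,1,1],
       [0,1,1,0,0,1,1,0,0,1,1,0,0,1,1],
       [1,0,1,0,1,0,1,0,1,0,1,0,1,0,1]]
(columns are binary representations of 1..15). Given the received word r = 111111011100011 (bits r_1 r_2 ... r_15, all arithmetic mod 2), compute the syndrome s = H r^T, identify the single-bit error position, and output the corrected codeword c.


s = (1, 1, 0, 1)^T, error position = 13, corrected codeword c = 111111011100111

Compute s = H r^T mod 2 one row at a time:
  s_1 = 1 + 1 + 1 + 0 + 0 + 0 + 1 + 1 = 5 ≡ 1 (mod 2).
  s_2 = 1 + 1 + 1 + 0 + 0 + 0 + 1 + 1 = 5 ≡ 1 (mod 2).
  s_3 = 1 + 1 + 1 + 0 + 1 + 0 + 1 + 1 = 6 ≡ 0 (mod 2).
  s_4 = 1 + 1 + 1 + 0 + 1 + 0 + 0 + 1 = 5 ≡ 1 (mod 2).
s = (1, 1, 0, 1)^T — this equals column 13 of H (binary 1101), so error is at position 13.
Correct: flip bit 13 of r = 111111011100011 to get c = 111111011100111.
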